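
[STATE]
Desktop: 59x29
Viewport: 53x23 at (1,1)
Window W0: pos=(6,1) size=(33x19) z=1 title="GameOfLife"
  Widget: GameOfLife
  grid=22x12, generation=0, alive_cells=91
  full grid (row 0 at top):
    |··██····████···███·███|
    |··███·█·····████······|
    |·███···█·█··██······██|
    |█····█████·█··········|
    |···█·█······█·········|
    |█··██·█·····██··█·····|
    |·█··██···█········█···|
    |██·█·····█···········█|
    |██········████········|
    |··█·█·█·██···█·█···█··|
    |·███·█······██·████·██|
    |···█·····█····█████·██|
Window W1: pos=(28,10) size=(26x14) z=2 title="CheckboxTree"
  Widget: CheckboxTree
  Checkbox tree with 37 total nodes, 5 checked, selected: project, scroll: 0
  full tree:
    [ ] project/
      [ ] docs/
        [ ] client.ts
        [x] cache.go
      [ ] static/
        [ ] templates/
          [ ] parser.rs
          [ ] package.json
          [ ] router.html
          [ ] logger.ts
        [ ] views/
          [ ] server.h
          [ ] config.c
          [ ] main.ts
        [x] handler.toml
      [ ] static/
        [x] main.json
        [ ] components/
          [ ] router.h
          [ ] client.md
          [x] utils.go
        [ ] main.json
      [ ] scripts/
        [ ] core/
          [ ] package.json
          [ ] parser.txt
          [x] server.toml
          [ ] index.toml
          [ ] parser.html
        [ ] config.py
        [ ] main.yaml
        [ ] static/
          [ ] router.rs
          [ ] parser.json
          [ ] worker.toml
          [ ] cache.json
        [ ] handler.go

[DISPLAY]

     ┏━━━━━━━━━━━━━━━━━━━━━━━━━━━━━━━┓               
     ┃ GameOfLife                    ┃               
     ┠───────────────────────────────┨               
     ┃Gen: 0                         ┃               
     ┃··██····████···███·███         ┃               
     ┃··███·█·····████······         ┃               
     ┃·███···█·█··██······██         ┃               
     ┃█····█████·█··········         ┃               
     ┃···█·█······█·········         ┃               
     ┃█··██·█·····██··█····┏━━━━━━━━━━━━━━━━━━━━━━━━┓
     ┃·█··██···█········█··┃ CheckboxTree           ┃
     ┃██·█·····█···········┠────────────────────────┨
     ┃██········████·······┃>[-] project/           ┃
     ┃··█·█·█·██···█·█···█·┃   [-] docs/            ┃
     ┃·███·█······██·████·█┃     [ ] client.ts      ┃
     ┃···█·····█····█████·█┃     [x] cache.go       ┃
     ┃                     ┃   [-] static/          ┃
     ┃                     ┃     [ ] templates/     ┃
     ┗━━━━━━━━━━━━━━━━━━━━━┃       [ ] parser.rs    ┃
                           ┃       [ ] package.json ┃
                           ┃       [ ] router.html  ┃
                           ┃       [ ] logger.ts    ┃
                           ┗━━━━━━━━━━━━━━━━━━━━━━━━┛


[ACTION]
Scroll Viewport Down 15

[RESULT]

     ┃··███·█·····████······         ┃               
     ┃·███···█·█··██······██         ┃               
     ┃█····█████·█··········         ┃               
     ┃···█·█······█·········         ┃               
     ┃█··██·█·····██··█····┏━━━━━━━━━━━━━━━━━━━━━━━━┓
     ┃·█··██···█········█··┃ CheckboxTree           ┃
     ┃██·█·····█···········┠────────────────────────┨
     ┃██········████·······┃>[-] project/           ┃
     ┃··█·█·█·██···█·█···█·┃   [-] docs/            ┃
     ┃·███·█······██·████·█┃     [ ] client.ts      ┃
     ┃···█·····█····█████·█┃     [x] cache.go       ┃
     ┃                     ┃   [-] static/          ┃
     ┃                     ┃     [ ] templates/     ┃
     ┗━━━━━━━━━━━━━━━━━━━━━┃       [ ] parser.rs    ┃
                           ┃       [ ] package.json ┃
                           ┃       [ ] router.html  ┃
                           ┃       [ ] logger.ts    ┃
                           ┗━━━━━━━━━━━━━━━━━━━━━━━━┛
                                                     
                                                     
                                                     
                                                     
                                                     


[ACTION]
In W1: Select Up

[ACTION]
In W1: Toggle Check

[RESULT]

     ┃··███·█·····████······         ┃               
     ┃·███···█·█··██······██         ┃               
     ┃█····█████·█··········         ┃               
     ┃···█·█······█·········         ┃               
     ┃█··██·█·····██··█····┏━━━━━━━━━━━━━━━━━━━━━━━━┓
     ┃·█··██···█········█··┃ CheckboxTree           ┃
     ┃██·█·····█···········┠────────────────────────┨
     ┃██········████·······┃>[x] project/           ┃
     ┃··█·█·█·██···█·█···█·┃   [x] docs/            ┃
     ┃·███·█······██·████·█┃     [x] client.ts      ┃
     ┃···█·····█····█████·█┃     [x] cache.go       ┃
     ┃                     ┃   [x] static/          ┃
     ┃                     ┃     [x] templates/     ┃
     ┗━━━━━━━━━━━━━━━━━━━━━┃       [x] parser.rs    ┃
                           ┃       [x] package.json ┃
                           ┃       [x] router.html  ┃
                           ┃       [x] logger.ts    ┃
                           ┗━━━━━━━━━━━━━━━━━━━━━━━━┛
                                                     
                                                     
                                                     
                                                     
                                                     


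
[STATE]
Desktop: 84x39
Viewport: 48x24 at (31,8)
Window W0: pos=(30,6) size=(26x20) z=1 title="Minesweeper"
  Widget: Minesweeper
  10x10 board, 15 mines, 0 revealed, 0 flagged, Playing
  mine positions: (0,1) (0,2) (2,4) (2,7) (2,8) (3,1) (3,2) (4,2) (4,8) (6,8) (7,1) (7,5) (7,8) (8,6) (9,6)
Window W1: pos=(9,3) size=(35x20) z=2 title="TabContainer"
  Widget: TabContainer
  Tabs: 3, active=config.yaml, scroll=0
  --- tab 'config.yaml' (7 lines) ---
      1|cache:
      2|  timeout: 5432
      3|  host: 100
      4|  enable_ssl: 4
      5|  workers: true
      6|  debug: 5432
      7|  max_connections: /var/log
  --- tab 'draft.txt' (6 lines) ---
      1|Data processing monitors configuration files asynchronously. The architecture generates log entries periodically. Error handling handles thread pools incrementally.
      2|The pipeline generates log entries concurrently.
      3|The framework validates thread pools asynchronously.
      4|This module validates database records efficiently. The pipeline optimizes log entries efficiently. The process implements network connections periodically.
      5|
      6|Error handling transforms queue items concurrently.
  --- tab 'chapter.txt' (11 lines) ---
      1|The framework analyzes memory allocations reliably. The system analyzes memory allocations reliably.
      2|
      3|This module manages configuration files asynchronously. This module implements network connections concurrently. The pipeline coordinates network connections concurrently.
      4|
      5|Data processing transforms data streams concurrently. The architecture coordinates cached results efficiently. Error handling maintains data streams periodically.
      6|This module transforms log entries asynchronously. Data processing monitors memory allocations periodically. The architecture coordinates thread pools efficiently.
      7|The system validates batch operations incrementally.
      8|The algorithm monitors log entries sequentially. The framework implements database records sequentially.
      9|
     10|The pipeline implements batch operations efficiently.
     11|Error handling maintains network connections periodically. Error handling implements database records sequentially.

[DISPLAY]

            ┃───────────┨                       
            ┃           ┃                       
            ┃           ┃                       
            ┃           ┃                       
            ┃           ┃                       
            ┃           ┃                       
ar/log      ┃           ┃                       
            ┃           ┃                       
            ┃           ┃                       
            ┃           ┃                       
            ┃           ┃                       
            ┃           ┃                       
            ┃           ┃                       
            ┃           ┃                       
━━━━━━━━━━━━┛           ┃                       
                        ┃                       
                        ┃                       
━━━━━━━━━━━━━━━━━━━━━━━━┛                       
                                                
                                                
                                                
                                                
                                                
                                                


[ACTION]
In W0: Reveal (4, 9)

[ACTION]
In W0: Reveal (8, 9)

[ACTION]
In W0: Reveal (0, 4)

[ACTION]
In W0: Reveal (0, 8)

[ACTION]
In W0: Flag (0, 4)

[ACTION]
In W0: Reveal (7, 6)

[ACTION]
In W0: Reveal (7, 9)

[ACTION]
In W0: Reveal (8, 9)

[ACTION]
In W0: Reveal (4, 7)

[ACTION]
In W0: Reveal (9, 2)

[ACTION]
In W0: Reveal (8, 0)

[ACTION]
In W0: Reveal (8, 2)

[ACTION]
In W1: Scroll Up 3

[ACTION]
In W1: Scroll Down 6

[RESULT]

ar/log      ┃───────────┨                       
            ┃           ┃                       
            ┃           ┃                       
            ┃           ┃                       
            ┃           ┃                       
            ┃           ┃                       
            ┃           ┃                       
            ┃           ┃                       
            ┃           ┃                       
            ┃           ┃                       
            ┃           ┃                       
            ┃           ┃                       
            ┃           ┃                       
            ┃           ┃                       
━━━━━━━━━━━━┛           ┃                       
                        ┃                       
                        ┃                       
━━━━━━━━━━━━━━━━━━━━━━━━┛                       
                                                
                                                
                                                
                                                
                                                
                                                


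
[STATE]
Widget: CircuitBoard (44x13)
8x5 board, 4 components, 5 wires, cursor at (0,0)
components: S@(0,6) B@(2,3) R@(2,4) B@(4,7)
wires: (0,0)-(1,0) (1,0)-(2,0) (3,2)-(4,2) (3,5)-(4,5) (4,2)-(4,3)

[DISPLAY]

   0 1 2 3 4 5 6 7                          
0  [.]                      S               
    │                                       
1   ·                                       
    │                                       
2   ·           B   R                       
                                            
3           ·           ·                   
            │           │                   
4           · ─ ·       ·       B           
Cursor: (0,0)                               
                                            
                                            


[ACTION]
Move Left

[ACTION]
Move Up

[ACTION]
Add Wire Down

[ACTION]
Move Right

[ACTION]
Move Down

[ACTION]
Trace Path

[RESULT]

   0 1 2 3 4 5 6 7                          
0   ·                       S               
    │                                       
1   ·  [.]                                  
    │                                       
2   ·           B   R                       
                                            
3           ·           ·                   
            │           │                   
4           · ─ ·       ·       B           
Cursor: (1,1)  Trace: No connections        
                                            
                                            


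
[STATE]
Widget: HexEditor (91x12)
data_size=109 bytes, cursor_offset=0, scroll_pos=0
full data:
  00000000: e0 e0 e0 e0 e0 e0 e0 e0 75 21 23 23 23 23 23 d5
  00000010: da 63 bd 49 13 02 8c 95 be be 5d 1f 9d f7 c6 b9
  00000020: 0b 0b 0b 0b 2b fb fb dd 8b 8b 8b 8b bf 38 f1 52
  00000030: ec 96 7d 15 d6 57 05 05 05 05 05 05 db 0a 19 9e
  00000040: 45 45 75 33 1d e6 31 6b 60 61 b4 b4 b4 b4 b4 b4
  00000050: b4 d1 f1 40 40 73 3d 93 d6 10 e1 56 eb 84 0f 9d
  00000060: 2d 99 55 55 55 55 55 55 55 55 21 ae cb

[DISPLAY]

00000000  E0 e0 e0 e0 e0 e0 e0 e0  75 21 23 23 23 23 23 d5  |........u!#####.|             
00000010  da 63 bd 49 13 02 8c 95  be be 5d 1f 9d f7 c6 b9  |.c.I......].....|             
00000020  0b 0b 0b 0b 2b fb fb dd  8b 8b 8b 8b bf 38 f1 52  |....+........8.R|             
00000030  ec 96 7d 15 d6 57 05 05  05 05 05 05 db 0a 19 9e  |..}..W..........|             
00000040  45 45 75 33 1d e6 31 6b  60 61 b4 b4 b4 b4 b4 b4  |EEu3..1k`a......|             
00000050  b4 d1 f1 40 40 73 3d 93  d6 10 e1 56 eb 84 0f 9d  |...@@s=....V....|             
00000060  2d 99 55 55 55 55 55 55  55 55 21 ae cb           |-.UUUUUUUU!..   |             
                                                                                           
                                                                                           
                                                                                           
                                                                                           
                                                                                           


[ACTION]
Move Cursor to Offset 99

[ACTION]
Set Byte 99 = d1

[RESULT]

00000000  e0 e0 e0 e0 e0 e0 e0 e0  75 21 23 23 23 23 23 d5  |........u!#####.|             
00000010  da 63 bd 49 13 02 8c 95  be be 5d 1f 9d f7 c6 b9  |.c.I......].....|             
00000020  0b 0b 0b 0b 2b fb fb dd  8b 8b 8b 8b bf 38 f1 52  |....+........8.R|             
00000030  ec 96 7d 15 d6 57 05 05  05 05 05 05 db 0a 19 9e  |..}..W..........|             
00000040  45 45 75 33 1d e6 31 6b  60 61 b4 b4 b4 b4 b4 b4  |EEu3..1k`a......|             
00000050  b4 d1 f1 40 40 73 3d 93  d6 10 e1 56 eb 84 0f 9d  |...@@s=....V....|             
00000060  2d 99 55 D1 55 55 55 55  55 55 21 ae cb           |-.U.UUUUUU!..   |             
                                                                                           
                                                                                           
                                                                                           
                                                                                           
                                                                                           


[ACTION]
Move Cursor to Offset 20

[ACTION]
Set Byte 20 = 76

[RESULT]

00000000  e0 e0 e0 e0 e0 e0 e0 e0  75 21 23 23 23 23 23 d5  |........u!#####.|             
00000010  da 63 bd 49 76 02 8c 95  be be 5d 1f 9d f7 c6 b9  |.c.Iv.....].....|             
00000020  0b 0b 0b 0b 2b fb fb dd  8b 8b 8b 8b bf 38 f1 52  |....+........8.R|             
00000030  ec 96 7d 15 d6 57 05 05  05 05 05 05 db 0a 19 9e  |..}..W..........|             
00000040  45 45 75 33 1d e6 31 6b  60 61 b4 b4 b4 b4 b4 b4  |EEu3..1k`a......|             
00000050  b4 d1 f1 40 40 73 3d 93  d6 10 e1 56 eb 84 0f 9d  |...@@s=....V....|             
00000060  2d 99 55 d1 55 55 55 55  55 55 21 ae cb           |-.U.UUUUUU!..   |             
                                                                                           
                                                                                           
                                                                                           
                                                                                           
                                                                                           


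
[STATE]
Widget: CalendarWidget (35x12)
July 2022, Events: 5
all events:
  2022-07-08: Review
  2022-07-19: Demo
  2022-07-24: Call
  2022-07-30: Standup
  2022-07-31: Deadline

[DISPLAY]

             July 2022             
Mo Tu We Th Fr Sa Su               
             1  2  3               
 4  5  6  7  8*  9 10              
11 12 13 14 15 16 17               
18 19* 20 21 22 23 24*             
25 26 27 28 29 30* 31*             
                                   
                                   
                                   
                                   
                                   


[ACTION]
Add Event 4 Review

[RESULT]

             July 2022             
Mo Tu We Th Fr Sa Su               
             1  2  3               
 4*  5  6  7  8*  9 10             
11 12 13 14 15 16 17               
18 19* 20 21 22 23 24*             
25 26 27 28 29 30* 31*             
                                   
                                   
                                   
                                   
                                   


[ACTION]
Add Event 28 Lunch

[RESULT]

             July 2022             
Mo Tu We Th Fr Sa Su               
             1  2  3               
 4*  5  6  7  8*  9 10             
11 12 13 14 15 16 17               
18 19* 20 21 22 23 24*             
25 26 27 28* 29 30* 31*            
                                   
                                   
                                   
                                   
                                   


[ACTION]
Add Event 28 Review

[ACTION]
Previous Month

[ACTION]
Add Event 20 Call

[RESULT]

             June 2022             
Mo Tu We Th Fr Sa Su               
       1  2  3  4  5               
 6  7  8  9 10 11 12               
13 14 15 16 17 18 19               
20* 21 22 23 24 25 26              
27 28 29 30                        
                                   
                                   
                                   
                                   
                                   


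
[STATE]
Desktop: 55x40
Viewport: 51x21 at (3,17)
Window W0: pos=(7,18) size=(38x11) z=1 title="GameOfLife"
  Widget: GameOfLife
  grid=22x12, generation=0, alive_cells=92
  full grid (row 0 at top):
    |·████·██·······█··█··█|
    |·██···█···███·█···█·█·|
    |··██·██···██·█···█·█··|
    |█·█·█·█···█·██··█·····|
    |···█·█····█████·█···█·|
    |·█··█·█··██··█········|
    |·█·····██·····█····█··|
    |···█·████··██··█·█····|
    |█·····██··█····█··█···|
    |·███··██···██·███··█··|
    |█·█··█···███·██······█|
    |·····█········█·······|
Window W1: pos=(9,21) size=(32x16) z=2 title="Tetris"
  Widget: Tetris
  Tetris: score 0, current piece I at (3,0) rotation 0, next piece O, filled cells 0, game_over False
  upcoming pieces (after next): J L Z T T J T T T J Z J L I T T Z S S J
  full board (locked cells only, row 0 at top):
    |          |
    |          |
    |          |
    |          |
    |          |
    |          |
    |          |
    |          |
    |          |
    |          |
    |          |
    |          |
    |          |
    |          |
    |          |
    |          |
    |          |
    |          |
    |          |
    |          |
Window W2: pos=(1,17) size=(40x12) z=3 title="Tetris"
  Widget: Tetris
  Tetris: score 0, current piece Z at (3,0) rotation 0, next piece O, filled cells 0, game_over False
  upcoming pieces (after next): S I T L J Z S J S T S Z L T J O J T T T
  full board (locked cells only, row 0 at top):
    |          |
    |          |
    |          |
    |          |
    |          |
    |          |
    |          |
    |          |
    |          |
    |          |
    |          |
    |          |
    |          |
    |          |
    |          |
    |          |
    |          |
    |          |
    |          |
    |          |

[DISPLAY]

━━━━━━━━━━━━━━━━━━━━━━━━━━━━━━━━━━━━━┓             
Tetris                               ┃━━━┓         
─────────────────────────────────────┨   ┃         
         │Next:                      ┃───┨         
         │▓▓                         ┃   ┃         
         │▓▓                         ┃   ┃         
         │                           ┃   ┃         
         │                           ┃   ┃         
         │                           ┃   ┃         
         │Score:                     ┃   ┃         
         │0                          ┃   ┃         
━━━━━━━━━━━━━━━━━━━━━━━━━━━━━━━━━━━━━┛━━━┛         
      ┃          │                   ┃             
      ┃          │Score:             ┃             
      ┃          │0                  ┃             
      ┃          │                   ┃             
      ┃          │                   ┃             
      ┃          │                   ┃             
      ┃          │                   ┃             
      ┗━━━━━━━━━━━━━━━━━━━━━━━━━━━━━━┛             
                                                   


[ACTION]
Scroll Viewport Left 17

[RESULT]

 ┏━━━━━━━━━━━━━━━━━━━━━━━━━━━━━━━━━━━━━━┓          
 ┃ Tetris                               ┃━━━┓      
 ┠──────────────────────────────────────┨   ┃      
 ┃          │Next:                      ┃───┨      
 ┃          │▓▓                         ┃   ┃      
 ┃          │▓▓                         ┃   ┃      
 ┃          │                           ┃   ┃      
 ┃          │                           ┃   ┃      
 ┃          │                           ┃   ┃      
 ┃          │Score:                     ┃   ┃      
 ┃          │0                          ┃   ┃      
 ┗━━━━━━━━━━━━━━━━━━━━━━━━━━━━━━━━━━━━━━┛━━━┛      
         ┃          │                   ┃          
         ┃          │Score:             ┃          
         ┃          │0                  ┃          
         ┃          │                   ┃          
         ┃          │                   ┃          
         ┃          │                   ┃          
         ┃          │                   ┃          
         ┗━━━━━━━━━━━━━━━━━━━━━━━━━━━━━━┛          
                                                   


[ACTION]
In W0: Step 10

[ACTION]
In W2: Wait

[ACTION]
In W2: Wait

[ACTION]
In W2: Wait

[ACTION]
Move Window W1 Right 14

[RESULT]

 ┏━━━━━━━━━━━━━━━━━━━━━━━━━━━━━━━━━━━━━━┓          
 ┃ Tetris                               ┃━━━┓      
 ┠──────────────────────────────────────┨   ┃      
 ┃          │Next:                      ┃───┨      
 ┃          │▓▓                         ┃━━━━━━━━━━
 ┃          │▓▓                         ┃          
 ┃          │                           ┃──────────
 ┃          │                           ┃          
 ┃          │                           ┃          
 ┃          │Score:                     ┃          
 ┃          │0                          ┃          
 ┗━━━━━━━━━━━━━━━━━━━━━━━━━━━━━━━━━━━━━━┛          
                       ┃          │                
                       ┃          │Score:          
                       ┃          │0               
                       ┃          │                
                       ┃          │                
                       ┃          │                
                       ┃          │                
                       ┗━━━━━━━━━━━━━━━━━━━━━━━━━━━
                                                   


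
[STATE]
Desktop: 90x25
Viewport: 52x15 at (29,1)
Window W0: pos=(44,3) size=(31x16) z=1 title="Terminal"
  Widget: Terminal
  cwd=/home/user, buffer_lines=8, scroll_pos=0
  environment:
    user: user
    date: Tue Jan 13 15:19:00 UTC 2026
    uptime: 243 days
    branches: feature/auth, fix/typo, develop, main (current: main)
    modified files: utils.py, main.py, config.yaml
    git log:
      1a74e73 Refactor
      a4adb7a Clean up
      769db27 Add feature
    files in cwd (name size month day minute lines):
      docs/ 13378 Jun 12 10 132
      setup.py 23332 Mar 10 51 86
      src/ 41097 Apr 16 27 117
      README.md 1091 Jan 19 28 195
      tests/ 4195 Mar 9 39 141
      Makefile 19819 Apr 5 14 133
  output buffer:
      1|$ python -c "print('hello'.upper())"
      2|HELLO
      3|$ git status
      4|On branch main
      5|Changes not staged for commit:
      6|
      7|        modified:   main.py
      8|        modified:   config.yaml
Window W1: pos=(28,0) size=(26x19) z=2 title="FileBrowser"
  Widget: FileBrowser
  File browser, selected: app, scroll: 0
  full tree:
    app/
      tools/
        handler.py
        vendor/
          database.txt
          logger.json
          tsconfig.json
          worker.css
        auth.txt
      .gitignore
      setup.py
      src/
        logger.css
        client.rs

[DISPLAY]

 FileBrowser            ┃                           
────────────────────────┨                           
> [-] app/              ┃━━━━━━━━━━━━━━━━━━━━┓      
    [+] tools/          ┃                    ┃      
    .gitignore          ┃────────────────────┨      
    setup.py            ┃-c "print('hello'.up┃      
    [+] src/            ┃                    ┃      
                        ┃tus                 ┃      
                        ┃ main               ┃      
                        ┃ot staged for commit┃      
                        ┃                    ┃      
                        ┃odified:   main.py  ┃      
                        ┃odified:   config.ya┃      
                        ┃                    ┃      
                        ┃                    ┃      


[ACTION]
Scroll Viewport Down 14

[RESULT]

                        ┃ot staged for commit┃      
                        ┃                    ┃      
                        ┃odified:   main.py  ┃      
                        ┃odified:   config.ya┃      
                        ┃                    ┃      
                        ┃                    ┃      
                        ┃                    ┃      
                        ┃                    ┃      
━━━━━━━━━━━━━━━━━━━━━━━━┛━━━━━━━━━━━━━━━━━━━━┛      
                                                    
                                                    
                                                    
                                                    
                                                    
                                                    


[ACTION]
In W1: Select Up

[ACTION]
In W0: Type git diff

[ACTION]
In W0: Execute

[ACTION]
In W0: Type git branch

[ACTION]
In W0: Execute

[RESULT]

                        ┃d                   ┃      
                        ┃ys                  ┃      
                        ┃nch                 ┃      
                        ┃/auth               ┃      
                        ┃o                   ┃      
                        ┃                    ┃      
                        ┃                    ┃      
                        ┃                    ┃      
━━━━━━━━━━━━━━━━━━━━━━━━┛━━━━━━━━━━━━━━━━━━━━┛      
                                                    
                                                    
                                                    
                                                    
                                                    
                                                    


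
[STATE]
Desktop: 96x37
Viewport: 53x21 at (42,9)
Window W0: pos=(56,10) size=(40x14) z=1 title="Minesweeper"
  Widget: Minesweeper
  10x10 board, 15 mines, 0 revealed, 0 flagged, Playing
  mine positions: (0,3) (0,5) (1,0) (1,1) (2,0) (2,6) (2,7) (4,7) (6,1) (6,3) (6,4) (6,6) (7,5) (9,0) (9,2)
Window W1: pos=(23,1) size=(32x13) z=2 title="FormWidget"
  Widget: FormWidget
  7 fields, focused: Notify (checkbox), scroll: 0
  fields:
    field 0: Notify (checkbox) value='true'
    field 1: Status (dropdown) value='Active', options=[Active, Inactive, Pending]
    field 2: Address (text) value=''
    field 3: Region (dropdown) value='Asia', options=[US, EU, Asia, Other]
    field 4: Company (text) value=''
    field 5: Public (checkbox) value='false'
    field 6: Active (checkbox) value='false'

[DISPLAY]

            ┃                                        
            ┃ ┏━━━━━━━━━━━━━━━━━━━━━━━━━━━━━━━━━━━━━━
            ┃ ┃ Minesweeper                          
            ┃ ┠──────────────────────────────────────
━━━━━━━━━━━━┛ ┃■■■■■■■■■■                            
              ┃■■■■■■■■■■                            
              ┃■■■■■■■■■■                            
              ┃■■■■■■■■■■                            
              ┃■■■■■■■■■■                            
              ┃■■■■■■■■■■                            
              ┃■■■■■■■■■■                            
              ┃■■■■■■■■■■                            
              ┃■■■■■■■■■■                            
              ┃■■■■■■■■■■                            
              ┗━━━━━━━━━━━━━━━━━━━━━━━━━━━━━━━━━━━━━━
                                                     
                                                     
                                                     
                                                     
                                                     
                                                     


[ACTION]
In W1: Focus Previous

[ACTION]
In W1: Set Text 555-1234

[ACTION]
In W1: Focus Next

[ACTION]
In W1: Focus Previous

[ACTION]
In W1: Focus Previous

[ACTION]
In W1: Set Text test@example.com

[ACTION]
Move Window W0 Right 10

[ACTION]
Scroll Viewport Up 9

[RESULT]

                                                     
━━━━━━━━━━━━┓                                        
            ┃                                        
────────────┨                                        
            ┃                                        
ive       ▼]┃                                        
           ]┃                                        
a         ▼]┃                                        
           ]┃                                        
            ┃                                        
            ┃ ┏━━━━━━━━━━━━━━━━━━━━━━━━━━━━━━━━━━━━━━
            ┃ ┃ Minesweeper                          
            ┃ ┠──────────────────────────────────────
━━━━━━━━━━━━┛ ┃■■■■■■■■■■                            
              ┃■■■■■■■■■■                            
              ┃■■■■■■■■■■                            
              ┃■■■■■■■■■■                            
              ┃■■■■■■■■■■                            
              ┃■■■■■■■■■■                            
              ┃■■■■■■■■■■                            
              ┃■■■■■■■■■■                            


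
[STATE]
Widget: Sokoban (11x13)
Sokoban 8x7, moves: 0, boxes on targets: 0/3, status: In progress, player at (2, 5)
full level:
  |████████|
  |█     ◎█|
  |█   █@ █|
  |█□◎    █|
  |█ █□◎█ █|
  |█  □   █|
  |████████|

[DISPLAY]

████████   
█     ◎█   
█   █@ █   
█□◎    █   
█ █□◎█ █   
█  □   █   
████████   
Moves: 0  0
           
           
           
           
           


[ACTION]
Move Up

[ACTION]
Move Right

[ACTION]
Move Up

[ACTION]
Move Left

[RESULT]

████████   
█    @◎█   
█   █  █   
█□◎    █   
█ █□◎█ █   
█  □   █   
████████   
Moves: 3  0
           
           
           
           
           


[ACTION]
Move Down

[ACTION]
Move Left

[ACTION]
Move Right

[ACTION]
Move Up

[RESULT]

████████   
█     +█   
█   █  █   
█□◎    █   
█ █□◎█ █   
█  □   █   
████████   
Moves: 6  0
           
           
           
           
           


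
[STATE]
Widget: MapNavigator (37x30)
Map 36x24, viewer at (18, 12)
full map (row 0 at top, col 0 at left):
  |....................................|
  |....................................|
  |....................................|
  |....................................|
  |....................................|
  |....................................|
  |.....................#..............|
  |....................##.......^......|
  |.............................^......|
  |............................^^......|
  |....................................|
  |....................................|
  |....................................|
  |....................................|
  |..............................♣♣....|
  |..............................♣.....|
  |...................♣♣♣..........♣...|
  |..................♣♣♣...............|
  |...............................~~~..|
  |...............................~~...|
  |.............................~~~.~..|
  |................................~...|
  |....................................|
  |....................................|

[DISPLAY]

                                     
                                     
                                     
.................................... 
.................................... 
.................................... 
.................................... 
.................................... 
.................................... 
.....................#.............. 
....................##.......^...... 
.............................^...... 
............................^^...... 
.................................... 
.................................... 
..................@................. 
.................................... 
..............................♣♣.... 
..............................♣..... 
...................♣♣♣..........♣... 
..................♣♣♣............... 
...............................~~~.. 
...............................~~... 
.............................~~~.~.. 
................................~... 
.................................... 
.................................... 
                                     
                                     
                                     


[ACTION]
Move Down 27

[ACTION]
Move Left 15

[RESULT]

               ......................
               ......................
               ......................
               ......................
               ......................
               ......................
               ......................
               ......................
               ...................♣♣♣
               ..................♣♣♣.
               ......................
               ......................
               ......................
               ......................
               ......................
               ...@..................
                                     
                                     
                                     
                                     
                                     
                                     
                                     
                                     
                                     
                                     
                                     
                                     
                                     
                                     
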